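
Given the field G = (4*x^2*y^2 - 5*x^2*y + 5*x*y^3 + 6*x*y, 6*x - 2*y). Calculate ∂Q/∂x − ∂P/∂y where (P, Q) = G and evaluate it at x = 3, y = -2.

-3

∂G₂/∂x = 6
∂G₁/∂y = 8*x^2*y - 5*x^2 + 15*x*y^2 + 6*x
Scalar curl = -8*x^2*y + 5*x^2 - 15*x*y^2 - 6*x + 6
At (3, -2): -3.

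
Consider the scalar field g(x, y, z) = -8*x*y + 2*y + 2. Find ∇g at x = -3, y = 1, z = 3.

(-8, 26, 0)

∂g/∂x = -8*y
∂g/∂y = -8*x + 2
∂g/∂z = 0
∇g = (-8*y, -8*x + 2, 0)
At (-3, 1, 3): (-8, 26, 0).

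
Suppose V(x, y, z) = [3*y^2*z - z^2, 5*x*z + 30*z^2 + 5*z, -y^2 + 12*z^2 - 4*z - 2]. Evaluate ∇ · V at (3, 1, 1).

20

∂V₁/∂x = 0
∂V₂/∂y = 0
∂V₃/∂z = 24*z - 4
∇·V = 24*z - 4
At (3, 1, 1): 20.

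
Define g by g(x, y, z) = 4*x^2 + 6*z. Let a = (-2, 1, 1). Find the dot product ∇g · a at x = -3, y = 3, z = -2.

∂g/∂x = 8*x
∂g/∂y = 0
∂g/∂z = 6
∇g at (-3, 3, -2) = (-24, 0, 6)
∇g · a = (-24)(-2) + (0)(1) + (6)(1) = 54

54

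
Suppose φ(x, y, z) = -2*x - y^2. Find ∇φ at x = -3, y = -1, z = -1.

∂φ/∂x = -2
∂φ/∂y = -2*y
∂φ/∂z = 0
∇φ = (-2, -2*y, 0)
At (-3, -1, -1): (-2, 2, 0).

(-2, 2, 0)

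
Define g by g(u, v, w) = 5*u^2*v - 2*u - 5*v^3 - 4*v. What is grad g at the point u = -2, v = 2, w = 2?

(-42, -44, 0)

∂g/∂u = 10*u*v - 2
∂g/∂v = 5*u^2 - 15*v^2 - 4
∂g/∂w = 0
∇g = (10*u*v - 2, 5*u^2 - 15*v^2 - 4, 0)
At (-2, 2, 2): (-42, -44, 0).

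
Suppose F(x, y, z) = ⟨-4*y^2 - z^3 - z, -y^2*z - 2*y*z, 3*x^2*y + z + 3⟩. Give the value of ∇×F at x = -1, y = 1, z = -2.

(∇×F)₁ = ∂F₃/∂y − ∂F₂/∂z = 3*x^2 + y^2 + 2*y
(∇×F)₂ = ∂F₁/∂z − ∂F₃/∂x = -6*x*y - 3*z^2 - 1
(∇×F)₃ = ∂F₂/∂x − ∂F₁/∂y = 8*y
∇×F = (3*x^2 + y^2 + 2*y, -6*x*y - 3*z^2 - 1, 8*y)
At (-1, 1, -2): (6, -7, 8).

(6, -7, 8)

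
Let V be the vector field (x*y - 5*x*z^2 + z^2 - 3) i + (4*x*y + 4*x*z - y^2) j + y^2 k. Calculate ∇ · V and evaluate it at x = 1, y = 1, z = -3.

∂V₁/∂x = y - 5*z^2
∂V₂/∂y = 4*x - 2*y
∂V₃/∂z = 0
∇·V = 4*x - y - 5*z^2
At (1, 1, -3): -42.

-42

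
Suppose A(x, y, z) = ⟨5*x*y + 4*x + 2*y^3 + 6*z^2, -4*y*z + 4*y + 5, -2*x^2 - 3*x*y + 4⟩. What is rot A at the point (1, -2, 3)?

(-11, 34, -29)

(∇×A)₁ = ∂A₃/∂y − ∂A₂/∂z = -3*x + 4*y
(∇×A)₂ = ∂A₁/∂z − ∂A₃/∂x = 4*x + 3*y + 12*z
(∇×A)₃ = ∂A₂/∂x − ∂A₁/∂y = -5*x - 6*y^2
∇×A = (-3*x + 4*y, 4*x + 3*y + 12*z, -5*x - 6*y^2)
At (1, -2, 3): (-11, 34, -29).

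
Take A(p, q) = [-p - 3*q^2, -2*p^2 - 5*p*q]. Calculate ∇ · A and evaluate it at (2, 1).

-11

∂A₁/∂p = -1
∂A₂/∂q = -5*p
∇·A = -5*p - 1
At (2, 1): -11.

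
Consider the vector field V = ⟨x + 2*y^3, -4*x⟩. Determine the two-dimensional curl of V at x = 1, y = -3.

∂V₂/∂x = -4
∂V₁/∂y = 6*y^2
Scalar curl = -6*y^2 - 4
At (1, -3): -58.

-58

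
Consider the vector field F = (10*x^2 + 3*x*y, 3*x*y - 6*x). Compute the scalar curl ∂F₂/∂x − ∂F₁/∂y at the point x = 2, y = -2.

-18

∂F₂/∂x = 3*y - 6
∂F₁/∂y = 3*x
Scalar curl = -3*x + 3*y - 6
At (2, -2): -18.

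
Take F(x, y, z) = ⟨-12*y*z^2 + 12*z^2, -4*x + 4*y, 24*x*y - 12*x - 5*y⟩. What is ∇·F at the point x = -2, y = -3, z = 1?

∂F₁/∂x = 0
∂F₂/∂y = 4
∂F₃/∂z = 0
∇·F = 4
At (-2, -3, 1): 4.

4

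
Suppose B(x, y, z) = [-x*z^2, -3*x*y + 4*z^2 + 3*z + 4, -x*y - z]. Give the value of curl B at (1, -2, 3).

(-28, -8, 6)

(∇×B)₁ = ∂B₃/∂y − ∂B₂/∂z = -x - 8*z - 3
(∇×B)₂ = ∂B₁/∂z − ∂B₃/∂x = -2*x*z + y
(∇×B)₃ = ∂B₂/∂x − ∂B₁/∂y = -3*y
∇×B = (-x - 8*z - 3, -2*x*z + y, -3*y)
At (1, -2, 3): (-28, -8, 6).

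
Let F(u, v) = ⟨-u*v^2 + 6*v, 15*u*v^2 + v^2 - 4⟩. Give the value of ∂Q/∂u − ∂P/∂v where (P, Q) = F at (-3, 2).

∂F₂/∂u = 15*v^2
∂F₁/∂v = -2*u*v + 6
Scalar curl = 2*u*v + 15*v^2 - 6
At (-3, 2): 42.

42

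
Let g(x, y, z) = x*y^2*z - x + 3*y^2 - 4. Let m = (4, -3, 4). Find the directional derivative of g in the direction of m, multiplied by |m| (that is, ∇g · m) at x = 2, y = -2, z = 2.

144

∂g/∂x = y^2*z - 1
∂g/∂y = 2*x*y*z + 6*y
∂g/∂z = x*y^2
∇g at (2, -2, 2) = (7, -28, 8)
∇g · m = (7)(4) + (-28)(-3) + (8)(4) = 144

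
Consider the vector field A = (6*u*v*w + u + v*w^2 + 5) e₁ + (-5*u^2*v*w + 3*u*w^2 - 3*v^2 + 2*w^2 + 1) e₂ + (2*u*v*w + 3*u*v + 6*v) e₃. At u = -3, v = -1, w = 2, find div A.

∂A₁/∂u = 6*v*w + 1
∂A₂/∂v = -5*u^2*w - 6*v
∂A₃/∂w = 2*u*v
∇·A = -5*u^2*w + 2*u*v + 6*v*w - 6*v + 1
At (-3, -1, 2): -89.

-89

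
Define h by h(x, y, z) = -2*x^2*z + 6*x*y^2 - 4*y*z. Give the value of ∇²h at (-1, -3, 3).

-24

∂²h/∂x² = -4*z
∂²h/∂y² = 12*x
∂²h/∂z² = 0
∇²h = 12*x - 4*z
At (-1, -3, 3): -24.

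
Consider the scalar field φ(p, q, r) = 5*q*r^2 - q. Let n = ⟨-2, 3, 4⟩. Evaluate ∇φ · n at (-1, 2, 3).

372

∂φ/∂p = 0
∂φ/∂q = 5*r^2 - 1
∂φ/∂r = 10*q*r
∇φ at (-1, 2, 3) = (0, 44, 60)
∇φ · n = (0)(-2) + (44)(3) + (60)(4) = 372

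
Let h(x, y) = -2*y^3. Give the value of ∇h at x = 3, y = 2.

∂h/∂x = 0
∂h/∂y = -6*y^2
∇h = (0, -6*y^2)
At (3, 2): (0, -24).

(0, -24)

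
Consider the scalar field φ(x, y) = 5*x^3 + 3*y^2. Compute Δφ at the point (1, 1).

∂²φ/∂x² = 30*x
∂²φ/∂y² = 6
∇²φ = 30*x + 6
At (1, 1): 36.

36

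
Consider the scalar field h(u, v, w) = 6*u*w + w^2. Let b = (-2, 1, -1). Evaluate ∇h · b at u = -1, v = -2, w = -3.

∂h/∂u = 6*w
∂h/∂v = 0
∂h/∂w = 6*u + 2*w
∇h at (-1, -2, -3) = (-18, 0, -12)
∇h · b = (-18)(-2) + (0)(1) + (-12)(-1) = 48

48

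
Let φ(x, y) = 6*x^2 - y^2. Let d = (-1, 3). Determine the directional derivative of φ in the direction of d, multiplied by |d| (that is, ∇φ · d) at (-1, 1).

∂φ/∂x = 12*x
∂φ/∂y = -2*y
∇φ at (-1, 1) = (-12, -2)
∇φ · d = (-12)(-1) + (-2)(3) = 6

6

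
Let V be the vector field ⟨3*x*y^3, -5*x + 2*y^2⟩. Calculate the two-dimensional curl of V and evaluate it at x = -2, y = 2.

67

∂V₂/∂x = -5
∂V₁/∂y = 9*x*y^2
Scalar curl = -9*x*y^2 - 5
At (-2, 2): 67.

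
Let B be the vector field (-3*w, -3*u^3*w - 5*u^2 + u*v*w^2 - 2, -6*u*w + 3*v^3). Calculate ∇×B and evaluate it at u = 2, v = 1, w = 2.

(25, 9, -88)

(∇×B)₁ = ∂B₃/∂v − ∂B₂/∂w = 3*u^3 - 2*u*v*w + 9*v^2
(∇×B)₂ = ∂B₁/∂w − ∂B₃/∂u = 6*w - 3
(∇×B)₃ = ∂B₂/∂u − ∂B₁/∂v = -9*u^2*w - 10*u + v*w^2
∇×B = (3*u^3 - 2*u*v*w + 9*v^2, 6*w - 3, -9*u^2*w - 10*u + v*w^2)
At (2, 1, 2): (25, 9, -88).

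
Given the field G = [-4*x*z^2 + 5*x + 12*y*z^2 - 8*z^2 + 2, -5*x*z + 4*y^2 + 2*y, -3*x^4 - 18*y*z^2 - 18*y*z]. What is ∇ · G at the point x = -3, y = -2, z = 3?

∂G₁/∂x = -4*z^2 + 5
∂G₂/∂y = 8*y + 2
∂G₃/∂z = -36*y*z - 18*y
∇·G = -36*y*z - 10*y - 4*z^2 + 7
At (-3, -2, 3): 207.

207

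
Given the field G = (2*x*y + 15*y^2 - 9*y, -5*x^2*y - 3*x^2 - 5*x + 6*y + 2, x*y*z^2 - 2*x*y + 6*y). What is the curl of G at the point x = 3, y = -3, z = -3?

(27, 21, 160)

(∇×G)₁ = ∂G₃/∂y − ∂G₂/∂z = x*z^2 - 2*x + 6
(∇×G)₂ = ∂G₁/∂z − ∂G₃/∂x = -y*z^2 + 2*y
(∇×G)₃ = ∂G₂/∂x − ∂G₁/∂y = -10*x*y - 8*x - 30*y + 4
∇×G = (x*z^2 - 2*x + 6, -y*z^2 + 2*y, -10*x*y - 8*x - 30*y + 4)
At (3, -3, -3): (27, 21, 160).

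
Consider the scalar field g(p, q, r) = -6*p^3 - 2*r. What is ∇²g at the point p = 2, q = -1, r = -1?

∂²g/∂p² = -36*p
∂²g/∂q² = 0
∂²g/∂r² = 0
∇²g = -36*p
At (2, -1, -1): -72.

-72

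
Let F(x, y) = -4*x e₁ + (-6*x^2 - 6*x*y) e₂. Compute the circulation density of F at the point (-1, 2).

∂F₂/∂x = -12*x - 6*y
∂F₁/∂y = 0
Scalar curl = -12*x - 6*y
At (-1, 2): 0.

0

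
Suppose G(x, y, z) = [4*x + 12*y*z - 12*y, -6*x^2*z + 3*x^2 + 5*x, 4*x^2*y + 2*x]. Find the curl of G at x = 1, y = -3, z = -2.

(10, -14, 71)

(∇×G)₁ = ∂G₃/∂y − ∂G₂/∂z = 10*x^2
(∇×G)₂ = ∂G₁/∂z − ∂G₃/∂x = -8*x*y + 12*y - 2
(∇×G)₃ = ∂G₂/∂x − ∂G₁/∂y = -12*x*z + 6*x - 12*z + 17
∇×G = (10*x^2, -8*x*y + 12*y - 2, -12*x*z + 6*x - 12*z + 17)
At (1, -3, -2): (10, -14, 71).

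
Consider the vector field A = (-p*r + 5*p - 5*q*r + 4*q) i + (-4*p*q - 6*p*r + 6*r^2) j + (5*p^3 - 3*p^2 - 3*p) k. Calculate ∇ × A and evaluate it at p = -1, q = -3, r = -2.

(∇×A)₁ = ∂A₃/∂q − ∂A₂/∂r = 6*p - 12*r
(∇×A)₂ = ∂A₁/∂r − ∂A₃/∂p = -15*p^2 + 5*p - 5*q + 3
(∇×A)₃ = ∂A₂/∂p − ∂A₁/∂q = -4*q - r - 4
∇×A = (6*p - 12*r, -15*p^2 + 5*p - 5*q + 3, -4*q - r - 4)
At (-1, -3, -2): (18, -2, 10).

(18, -2, 10)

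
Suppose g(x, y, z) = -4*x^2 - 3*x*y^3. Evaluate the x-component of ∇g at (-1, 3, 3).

(∇g)_1 = ∂g/∂x = -8*x - 3*y^3
At (-1, 3, 3): -73.

-73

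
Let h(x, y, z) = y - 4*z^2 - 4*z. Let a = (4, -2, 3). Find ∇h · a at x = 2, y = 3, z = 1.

∂h/∂x = 0
∂h/∂y = 1
∂h/∂z = -8*z - 4
∇h at (2, 3, 1) = (0, 1, -12)
∇h · a = (0)(4) + (1)(-2) + (-12)(3) = -38

-38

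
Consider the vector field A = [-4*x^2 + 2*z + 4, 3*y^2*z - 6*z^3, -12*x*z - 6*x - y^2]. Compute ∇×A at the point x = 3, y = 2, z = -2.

(∇×A)₁ = ∂A₃/∂y − ∂A₂/∂z = -3*y^2 - 2*y + 18*z^2
(∇×A)₂ = ∂A₁/∂z − ∂A₃/∂x = 12*z + 8
(∇×A)₃ = ∂A₂/∂x − ∂A₁/∂y = 0
∇×A = (-3*y^2 - 2*y + 18*z^2, 12*z + 8, 0)
At (3, 2, -2): (56, -16, 0).

(56, -16, 0)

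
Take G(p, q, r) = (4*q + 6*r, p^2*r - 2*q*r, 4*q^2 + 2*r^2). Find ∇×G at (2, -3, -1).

(∇×G)₁ = ∂G₃/∂q − ∂G₂/∂r = -p^2 + 10*q
(∇×G)₂ = ∂G₁/∂r − ∂G₃/∂p = 6
(∇×G)₃ = ∂G₂/∂p − ∂G₁/∂q = 2*p*r - 4
∇×G = (-p^2 + 10*q, 6, 2*p*r - 4)
At (2, -3, -1): (-34, 6, -8).

(-34, 6, -8)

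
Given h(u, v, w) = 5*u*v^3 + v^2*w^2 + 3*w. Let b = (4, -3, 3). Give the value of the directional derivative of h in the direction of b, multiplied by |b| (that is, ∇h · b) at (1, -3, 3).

-612

∂h/∂u = 5*v^3
∂h/∂v = 15*u*v^2 + 2*v*w^2
∂h/∂w = 2*v^2*w + 3
∇h at (1, -3, 3) = (-135, 81, 57)
∇h · b = (-135)(4) + (81)(-3) + (57)(3) = -612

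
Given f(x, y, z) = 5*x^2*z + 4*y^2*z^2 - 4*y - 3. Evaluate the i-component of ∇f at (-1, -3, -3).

30

(∇f)_1 = ∂f/∂x = 10*x*z
At (-1, -3, -3): 30.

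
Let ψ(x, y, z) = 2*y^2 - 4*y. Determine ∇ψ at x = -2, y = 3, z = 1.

(0, 8, 0)

∂ψ/∂x = 0
∂ψ/∂y = 4*y - 4
∂ψ/∂z = 0
∇ψ = (0, 4*y - 4, 0)
At (-2, 3, 1): (0, 8, 0).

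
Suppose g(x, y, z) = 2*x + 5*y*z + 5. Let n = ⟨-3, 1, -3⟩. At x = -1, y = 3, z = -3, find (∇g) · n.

-66

∂g/∂x = 2
∂g/∂y = 5*z
∂g/∂z = 5*y
∇g at (-1, 3, -3) = (2, -15, 15)
∇g · n = (2)(-3) + (-15)(1) + (15)(-3) = -66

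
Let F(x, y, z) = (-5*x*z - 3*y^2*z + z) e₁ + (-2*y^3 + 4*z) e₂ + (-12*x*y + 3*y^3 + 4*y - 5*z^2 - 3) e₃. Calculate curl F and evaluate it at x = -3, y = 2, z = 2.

(∇×F)₁ = ∂F₃/∂y − ∂F₂/∂z = -12*x + 9*y^2
(∇×F)₂ = ∂F₁/∂z − ∂F₃/∂x = -5*x - 3*y^2 + 12*y + 1
(∇×F)₃ = ∂F₂/∂x − ∂F₁/∂y = 6*y*z
∇×F = (-12*x + 9*y^2, -5*x - 3*y^2 + 12*y + 1, 6*y*z)
At (-3, 2, 2): (72, 28, 24).

(72, 28, 24)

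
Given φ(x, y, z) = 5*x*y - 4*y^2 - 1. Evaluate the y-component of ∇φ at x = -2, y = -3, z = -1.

14

(∇φ)_2 = ∂φ/∂y = 5*x - 8*y
At (-2, -3, -1): 14.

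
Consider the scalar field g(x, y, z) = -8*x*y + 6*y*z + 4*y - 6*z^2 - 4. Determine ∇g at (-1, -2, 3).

∂g/∂x = -8*y
∂g/∂y = -8*x + 6*z + 4
∂g/∂z = 6*y - 12*z
∇g = (-8*y, -8*x + 6*z + 4, 6*y - 12*z)
At (-1, -2, 3): (16, 30, -48).

(16, 30, -48)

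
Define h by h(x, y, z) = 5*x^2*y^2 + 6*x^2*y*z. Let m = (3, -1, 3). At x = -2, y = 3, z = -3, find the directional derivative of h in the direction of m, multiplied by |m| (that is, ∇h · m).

276

∂h/∂x = 10*x*y^2 + 12*x*y*z
∂h/∂y = 10*x^2*y + 6*x^2*z
∂h/∂z = 6*x^2*y
∇h at (-2, 3, -3) = (36, 48, 72)
∇h · m = (36)(3) + (48)(-1) + (72)(3) = 276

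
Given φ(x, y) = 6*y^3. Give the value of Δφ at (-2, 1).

36

∂²φ/∂x² = 0
∂²φ/∂y² = 36*y
∇²φ = 36*y
At (-2, 1): 36.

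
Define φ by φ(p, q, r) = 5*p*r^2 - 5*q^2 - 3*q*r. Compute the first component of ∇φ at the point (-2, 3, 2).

20

(∇φ)_1 = ∂φ/∂p = 5*r^2
At (-2, 3, 2): 20.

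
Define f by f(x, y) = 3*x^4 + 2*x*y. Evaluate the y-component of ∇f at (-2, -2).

-4

(∇f)_2 = ∂f/∂y = 2*x
At (-2, -2): -4.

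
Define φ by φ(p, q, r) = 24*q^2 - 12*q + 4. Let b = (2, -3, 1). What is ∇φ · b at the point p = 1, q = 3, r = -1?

∂φ/∂p = 0
∂φ/∂q = 48*q - 12
∂φ/∂r = 0
∇φ at (1, 3, -1) = (0, 132, 0)
∇φ · b = (0)(2) + (132)(-3) + (0)(1) = -396

-396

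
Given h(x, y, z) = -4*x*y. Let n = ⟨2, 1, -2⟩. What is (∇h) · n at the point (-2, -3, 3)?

∂h/∂x = -4*y
∂h/∂y = -4*x
∂h/∂z = 0
∇h at (-2, -3, 3) = (12, 8, 0)
∇h · n = (12)(2) + (8)(1) + (0)(-2) = 32

32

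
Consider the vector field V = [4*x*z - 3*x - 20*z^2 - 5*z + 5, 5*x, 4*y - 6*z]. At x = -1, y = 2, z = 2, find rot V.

(∇×V)₁ = ∂V₃/∂y − ∂V₂/∂z = 4
(∇×V)₂ = ∂V₁/∂z − ∂V₃/∂x = 4*x - 40*z - 5
(∇×V)₃ = ∂V₂/∂x − ∂V₁/∂y = 5
∇×V = (4, 4*x - 40*z - 5, 5)
At (-1, 2, 2): (4, -89, 5).

(4, -89, 5)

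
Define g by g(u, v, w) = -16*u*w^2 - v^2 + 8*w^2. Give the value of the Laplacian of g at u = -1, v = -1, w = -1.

∂²g/∂u² = 0
∂²g/∂v² = -2
∂²g/∂w² = 16*(-2*u + 1)
∇²g = -32*u + 14
At (-1, -1, -1): 46.

46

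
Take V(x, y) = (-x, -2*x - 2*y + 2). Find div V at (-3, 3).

∂V₁/∂x = -1
∂V₂/∂y = -2
∇·V = -3
At (-3, 3): -3.

-3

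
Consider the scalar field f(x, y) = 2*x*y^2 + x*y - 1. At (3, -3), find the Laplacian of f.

∂²f/∂x² = 0
∂²f/∂y² = 4*x
∇²f = 4*x
At (3, -3): 12.

12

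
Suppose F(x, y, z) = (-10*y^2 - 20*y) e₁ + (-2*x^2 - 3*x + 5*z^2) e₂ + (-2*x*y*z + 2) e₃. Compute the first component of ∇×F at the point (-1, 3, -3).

(∇×F)_1 = ∂F₃/∂y − ∂F₂/∂z
= -2*x*z − (10*z)
= -2*x*z - 10*z
At (-1, 3, -3): 24.

24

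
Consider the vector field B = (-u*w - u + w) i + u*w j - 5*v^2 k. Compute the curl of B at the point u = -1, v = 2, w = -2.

(-19, 2, -2)

(∇×B)₁ = ∂B₃/∂v − ∂B₂/∂w = -u - 10*v
(∇×B)₂ = ∂B₁/∂w − ∂B₃/∂u = -u + 1
(∇×B)₃ = ∂B₂/∂u − ∂B₁/∂v = w
∇×B = (-u - 10*v, -u + 1, w)
At (-1, 2, -2): (-19, 2, -2).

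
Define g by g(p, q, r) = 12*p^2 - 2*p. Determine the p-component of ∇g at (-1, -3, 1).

(∇g)_1 = ∂g/∂p = 24*p - 2
At (-1, -3, 1): -26.

-26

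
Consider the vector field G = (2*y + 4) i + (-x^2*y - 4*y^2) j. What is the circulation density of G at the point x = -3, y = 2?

10

∂G₂/∂x = -2*x*y
∂G₁/∂y = 2
Scalar curl = -2*x*y - 2
At (-3, 2): 10.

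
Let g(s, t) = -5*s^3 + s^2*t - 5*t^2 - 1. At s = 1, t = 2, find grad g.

∂g/∂s = -15*s^2 + 2*s*t
∂g/∂t = s^2 - 10*t
∇g = (-15*s^2 + 2*s*t, s^2 - 10*t)
At (1, 2): (-11, -19).

(-11, -19)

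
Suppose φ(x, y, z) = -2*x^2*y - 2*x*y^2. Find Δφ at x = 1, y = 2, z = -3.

∂²φ/∂x² = -4*y
∂²φ/∂y² = -4*x
∂²φ/∂z² = 0
∇²φ = -4*x - 4*y
At (1, 2, -3): -12.

-12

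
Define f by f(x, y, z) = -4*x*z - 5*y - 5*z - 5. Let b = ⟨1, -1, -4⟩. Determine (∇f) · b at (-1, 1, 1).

5

∂f/∂x = -4*z
∂f/∂y = -5
∂f/∂z = -4*x - 5
∇f at (-1, 1, 1) = (-4, -5, -1)
∇f · b = (-4)(1) + (-5)(-1) + (-1)(-4) = 5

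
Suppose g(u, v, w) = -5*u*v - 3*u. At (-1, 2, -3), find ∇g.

∂g/∂u = -5*v - 3
∂g/∂v = -5*u
∂g/∂w = 0
∇g = (-5*v - 3, -5*u, 0)
At (-1, 2, -3): (-13, 5, 0).

(-13, 5, 0)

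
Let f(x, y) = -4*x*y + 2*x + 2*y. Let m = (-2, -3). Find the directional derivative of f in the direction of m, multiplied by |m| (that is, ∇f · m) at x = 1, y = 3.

∂f/∂x = -4*y + 2
∂f/∂y = -4*x + 2
∇f at (1, 3) = (-10, -2)
∇f · m = (-10)(-2) + (-2)(-3) = 26

26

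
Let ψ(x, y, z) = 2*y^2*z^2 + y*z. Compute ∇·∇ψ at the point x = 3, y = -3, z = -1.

∂²ψ/∂x² = 0
∂²ψ/∂y² = 4*z^2
∂²ψ/∂z² = 4*y^2
∇²ψ = 4*y^2 + 4*z^2
At (3, -3, -1): 40.

40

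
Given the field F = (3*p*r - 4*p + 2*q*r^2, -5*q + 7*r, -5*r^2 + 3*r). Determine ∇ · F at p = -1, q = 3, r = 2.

-20

∂F₁/∂p = 3*r - 4
∂F₂/∂q = -5
∂F₃/∂r = -10*r + 3
∇·F = -7*r - 6
At (-1, 3, 2): -20.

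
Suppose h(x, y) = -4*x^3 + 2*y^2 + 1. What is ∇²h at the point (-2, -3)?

52

∂²h/∂x² = -24*x
∂²h/∂y² = 4
∇²h = -24*x + 4
At (-2, -3): 52.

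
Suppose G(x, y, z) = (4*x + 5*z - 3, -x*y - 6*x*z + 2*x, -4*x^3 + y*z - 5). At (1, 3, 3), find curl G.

(∇×G)₁ = ∂G₃/∂y − ∂G₂/∂z = 6*x + z
(∇×G)₂ = ∂G₁/∂z − ∂G₃/∂x = 12*x^2 + 5
(∇×G)₃ = ∂G₂/∂x − ∂G₁/∂y = -y - 6*z + 2
∇×G = (6*x + z, 12*x^2 + 5, -y - 6*z + 2)
At (1, 3, 3): (9, 17, -19).

(9, 17, -19)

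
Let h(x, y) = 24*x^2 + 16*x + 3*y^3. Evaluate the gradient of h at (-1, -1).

∂h/∂x = 48*x + 16
∂h/∂y = 9*y^2
∇h = (48*x + 16, 9*y^2)
At (-1, -1): (-32, 9).

(-32, 9)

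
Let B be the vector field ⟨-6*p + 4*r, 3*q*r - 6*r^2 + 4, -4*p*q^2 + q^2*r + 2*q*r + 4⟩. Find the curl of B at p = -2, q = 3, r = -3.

(∇×B)₁ = ∂B₃/∂q − ∂B₂/∂r = -8*p*q + 2*q*r - 3*q + 14*r
(∇×B)₂ = ∂B₁/∂r − ∂B₃/∂p = 4*q^2 + 4
(∇×B)₃ = ∂B₂/∂p − ∂B₁/∂q = 0
∇×B = (-8*p*q + 2*q*r - 3*q + 14*r, 4*q^2 + 4, 0)
At (-2, 3, -3): (-21, 40, 0).

(-21, 40, 0)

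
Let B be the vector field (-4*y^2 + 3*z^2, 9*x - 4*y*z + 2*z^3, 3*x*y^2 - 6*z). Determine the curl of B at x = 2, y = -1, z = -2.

(∇×B)₁ = ∂B₃/∂y − ∂B₂/∂z = 6*x*y + 4*y - 6*z^2
(∇×B)₂ = ∂B₁/∂z − ∂B₃/∂x = -3*y^2 + 6*z
(∇×B)₃ = ∂B₂/∂x − ∂B₁/∂y = 8*y + 9
∇×B = (6*x*y + 4*y - 6*z^2, -3*y^2 + 6*z, 8*y + 9)
At (2, -1, -2): (-40, -15, 1).

(-40, -15, 1)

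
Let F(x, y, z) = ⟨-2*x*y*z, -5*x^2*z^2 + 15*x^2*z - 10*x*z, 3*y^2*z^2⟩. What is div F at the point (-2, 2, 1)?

20

∂F₁/∂x = -2*y*z
∂F₂/∂y = 0
∂F₃/∂z = 6*y^2*z
∇·F = 6*y^2*z - 2*y*z
At (-2, 2, 1): 20.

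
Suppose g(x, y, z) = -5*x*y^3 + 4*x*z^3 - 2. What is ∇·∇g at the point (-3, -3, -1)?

∂²g/∂x² = 0
∂²g/∂y² = -30*x*y
∂²g/∂z² = 24*x*z
∇²g = -30*x*y + 24*x*z
At (-3, -3, -1): -198.

-198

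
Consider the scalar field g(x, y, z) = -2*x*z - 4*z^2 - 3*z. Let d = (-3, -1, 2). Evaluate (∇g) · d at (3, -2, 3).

∂g/∂x = -2*z
∂g/∂y = 0
∂g/∂z = -2*x - 8*z - 3
∇g at (3, -2, 3) = (-6, 0, -33)
∇g · d = (-6)(-3) + (0)(-1) + (-33)(2) = -48

-48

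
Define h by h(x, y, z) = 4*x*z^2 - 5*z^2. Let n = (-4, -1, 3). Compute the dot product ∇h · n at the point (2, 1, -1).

-34

∂h/∂x = 4*z^2
∂h/∂y = 0
∂h/∂z = 8*x*z - 10*z
∇h at (2, 1, -1) = (4, 0, -6)
∇h · n = (4)(-4) + (0)(-1) + (-6)(3) = -34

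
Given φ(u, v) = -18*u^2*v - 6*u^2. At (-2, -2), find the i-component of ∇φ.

(∇φ)_1 = ∂φ/∂u = -36*u*v - 12*u
At (-2, -2): -120.

-120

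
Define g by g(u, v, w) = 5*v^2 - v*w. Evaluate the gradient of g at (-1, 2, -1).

(0, 21, -2)

∂g/∂u = 0
∂g/∂v = 10*v - w
∂g/∂w = -v
∇g = (0, 10*v - w, -v)
At (-1, 2, -1): (0, 21, -2).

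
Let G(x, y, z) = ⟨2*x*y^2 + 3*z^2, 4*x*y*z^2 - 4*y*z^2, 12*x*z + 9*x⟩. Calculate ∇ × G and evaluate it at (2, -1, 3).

(24, -27, -28)

(∇×G)₁ = ∂G₃/∂y − ∂G₂/∂z = -8*x*y*z + 8*y*z
(∇×G)₂ = ∂G₁/∂z − ∂G₃/∂x = -6*z - 9
(∇×G)₃ = ∂G₂/∂x − ∂G₁/∂y = -4*x*y + 4*y*z^2
∇×G = (-8*x*y*z + 8*y*z, -6*z - 9, -4*x*y + 4*y*z^2)
At (2, -1, 3): (24, -27, -28).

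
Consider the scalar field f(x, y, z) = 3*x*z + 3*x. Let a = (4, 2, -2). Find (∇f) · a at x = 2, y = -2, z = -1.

∂f/∂x = 3*z + 3
∂f/∂y = 0
∂f/∂z = 3*x
∇f at (2, -2, -1) = (0, 0, 6)
∇f · a = (0)(4) + (0)(2) + (6)(-2) = -12

-12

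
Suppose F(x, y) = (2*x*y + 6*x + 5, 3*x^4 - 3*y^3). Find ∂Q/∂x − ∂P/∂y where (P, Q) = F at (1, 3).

10

∂F₂/∂x = 12*x^3
∂F₁/∂y = 2*x
Scalar curl = 12*x^3 - 2*x
At (1, 3): 10.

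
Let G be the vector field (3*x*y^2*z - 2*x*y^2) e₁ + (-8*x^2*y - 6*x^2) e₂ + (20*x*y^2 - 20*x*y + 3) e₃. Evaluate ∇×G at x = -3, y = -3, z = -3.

(420, -321, 90)

(∇×G)₁ = ∂G₃/∂y − ∂G₂/∂z = 40*x*y - 20*x
(∇×G)₂ = ∂G₁/∂z − ∂G₃/∂x = 3*x*y^2 - 20*y^2 + 20*y
(∇×G)₃ = ∂G₂/∂x − ∂G₁/∂y = -6*x*y*z - 12*x*y - 12*x
∇×G = (40*x*y - 20*x, 3*x*y^2 - 20*y^2 + 20*y, -6*x*y*z - 12*x*y - 12*x)
At (-3, -3, -3): (420, -321, 90).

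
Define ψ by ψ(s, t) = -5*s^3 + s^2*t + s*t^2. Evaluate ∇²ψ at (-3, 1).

∂²ψ/∂s² = 2*(-15*s + t)
∂²ψ/∂t² = 2*s
∇²ψ = -28*s + 2*t
At (-3, 1): 86.

86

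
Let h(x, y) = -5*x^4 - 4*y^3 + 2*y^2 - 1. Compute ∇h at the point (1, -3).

∂h/∂x = -20*x^3
∂h/∂y = -12*y^2 + 4*y
∇h = (-20*x^3, -12*y^2 + 4*y)
At (1, -3): (-20, -120).

(-20, -120)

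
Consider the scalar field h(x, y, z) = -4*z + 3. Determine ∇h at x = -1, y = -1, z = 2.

∂h/∂x = 0
∂h/∂y = 0
∂h/∂z = -4
∇h = (0, 0, -4)
At (-1, -1, 2): (0, 0, -4).

(0, 0, -4)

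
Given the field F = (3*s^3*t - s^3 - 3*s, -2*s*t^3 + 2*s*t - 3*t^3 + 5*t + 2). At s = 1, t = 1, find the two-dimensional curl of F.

∂F₂/∂s = -2*t^3 + 2*t
∂F₁/∂t = 3*s^3
Scalar curl = -3*s^3 - 2*t^3 + 2*t
At (1, 1): -3.

-3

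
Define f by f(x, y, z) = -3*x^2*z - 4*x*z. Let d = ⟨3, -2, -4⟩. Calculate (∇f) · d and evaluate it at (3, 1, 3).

∂f/∂x = -6*x*z - 4*z
∂f/∂y = 0
∂f/∂z = -3*x^2 - 4*x
∇f at (3, 1, 3) = (-66, 0, -39)
∇f · d = (-66)(3) + (0)(-2) + (-39)(-4) = -42

-42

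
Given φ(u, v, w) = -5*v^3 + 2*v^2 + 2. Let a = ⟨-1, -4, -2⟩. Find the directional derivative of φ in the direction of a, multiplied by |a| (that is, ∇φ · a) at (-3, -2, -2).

272

∂φ/∂u = 0
∂φ/∂v = -15*v^2 + 4*v
∂φ/∂w = 0
∇φ at (-3, -2, -2) = (0, -68, 0)
∇φ · a = (0)(-1) + (-68)(-4) + (0)(-2) = 272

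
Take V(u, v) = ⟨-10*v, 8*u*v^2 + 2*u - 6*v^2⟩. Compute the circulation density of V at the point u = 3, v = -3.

∂V₂/∂u = 8*v^2 + 2
∂V₁/∂v = -10
Scalar curl = 8*v^2 + 12
At (3, -3): 84.

84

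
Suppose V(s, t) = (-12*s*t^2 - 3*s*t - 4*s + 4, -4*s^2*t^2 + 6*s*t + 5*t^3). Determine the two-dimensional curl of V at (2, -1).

-64

∂V₂/∂s = -8*s*t^2 + 6*t
∂V₁/∂t = -24*s*t - 3*s
Scalar curl = -8*s*t^2 + 24*s*t + 3*s + 6*t
At (2, -1): -64.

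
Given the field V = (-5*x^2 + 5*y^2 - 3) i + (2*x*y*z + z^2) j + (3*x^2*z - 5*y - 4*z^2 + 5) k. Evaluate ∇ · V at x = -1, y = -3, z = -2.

33

∂V₁/∂x = -10*x
∂V₂/∂y = 2*x*z
∂V₃/∂z = 3*x^2 - 8*z
∇·V = 3*x^2 + 2*x*z - 10*x - 8*z
At (-1, -3, -2): 33.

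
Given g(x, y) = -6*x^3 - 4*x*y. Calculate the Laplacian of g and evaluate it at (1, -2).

-36

∂²g/∂x² = -36*x
∂²g/∂y² = 0
∇²g = -36*x
At (1, -2): -36.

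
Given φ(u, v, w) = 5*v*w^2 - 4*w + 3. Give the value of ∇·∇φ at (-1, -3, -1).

-30

∂²φ/∂u² = 0
∂²φ/∂v² = 0
∂²φ/∂w² = 10*v
∇²φ = 10*v
At (-1, -3, -1): -30.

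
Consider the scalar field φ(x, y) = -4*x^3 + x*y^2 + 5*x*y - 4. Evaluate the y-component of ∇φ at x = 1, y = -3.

(∇φ)_2 = ∂φ/∂y = 2*x*y + 5*x
At (1, -3): -1.

-1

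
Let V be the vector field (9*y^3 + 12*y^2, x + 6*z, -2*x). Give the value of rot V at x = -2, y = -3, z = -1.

(-6, 2, -170)

(∇×V)₁ = ∂V₃/∂y − ∂V₂/∂z = -6
(∇×V)₂ = ∂V₁/∂z − ∂V₃/∂x = 2
(∇×V)₃ = ∂V₂/∂x − ∂V₁/∂y = -27*y^2 - 24*y + 1
∇×V = (-6, 2, -27*y^2 - 24*y + 1)
At (-2, -3, -1): (-6, 2, -170).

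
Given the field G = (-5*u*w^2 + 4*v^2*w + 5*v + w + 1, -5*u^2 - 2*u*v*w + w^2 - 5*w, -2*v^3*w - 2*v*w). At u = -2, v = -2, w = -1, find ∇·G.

∂G₁/∂u = -5*w^2
∂G₂/∂v = -2*u*w
∂G₃/∂w = -2*v^3 - 2*v
∇·G = -2*u*w - 2*v^3 - 2*v - 5*w^2
At (-2, -2, -1): 11.

11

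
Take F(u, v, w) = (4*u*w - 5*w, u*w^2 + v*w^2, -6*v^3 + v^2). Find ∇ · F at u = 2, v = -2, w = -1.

-3

∂F₁/∂u = 4*w
∂F₂/∂v = w^2
∂F₃/∂w = 0
∇·F = w^2 + 4*w
At (2, -2, -1): -3.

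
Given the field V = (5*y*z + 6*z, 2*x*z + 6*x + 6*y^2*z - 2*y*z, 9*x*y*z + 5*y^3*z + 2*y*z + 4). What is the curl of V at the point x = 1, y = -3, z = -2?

(-354, -63, 12)

(∇×V)₁ = ∂V₃/∂y − ∂V₂/∂z = 9*x*z - 2*x + 15*y^2*z - 6*y^2 + 2*y + 2*z
(∇×V)₂ = ∂V₁/∂z − ∂V₃/∂x = -9*y*z + 5*y + 6
(∇×V)₃ = ∂V₂/∂x − ∂V₁/∂y = -3*z + 6
∇×V = (9*x*z - 2*x + 15*y^2*z - 6*y^2 + 2*y + 2*z, -9*y*z + 5*y + 6, -3*z + 6)
At (1, -3, -2): (-354, -63, 12).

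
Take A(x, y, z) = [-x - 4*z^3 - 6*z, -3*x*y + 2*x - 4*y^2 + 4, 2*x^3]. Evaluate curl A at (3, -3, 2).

(0, -108, 11)

(∇×A)₁ = ∂A₃/∂y − ∂A₂/∂z = 0
(∇×A)₂ = ∂A₁/∂z − ∂A₃/∂x = -6*x^2 - 12*z^2 - 6
(∇×A)₃ = ∂A₂/∂x − ∂A₁/∂y = -3*y + 2
∇×A = (0, -6*x^2 - 12*z^2 - 6, -3*y + 2)
At (3, -3, 2): (0, -108, 11).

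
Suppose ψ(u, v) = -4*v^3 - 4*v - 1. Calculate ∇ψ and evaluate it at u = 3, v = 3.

∂ψ/∂u = 0
∂ψ/∂v = -12*v^2 - 4
∇ψ = (0, -12*v^2 - 4)
At (3, 3): (0, -112).

(0, -112)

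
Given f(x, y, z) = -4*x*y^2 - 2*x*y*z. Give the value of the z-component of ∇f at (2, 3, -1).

-12

(∇f)_3 = ∂f/∂z = -2*x*y
At (2, 3, -1): -12.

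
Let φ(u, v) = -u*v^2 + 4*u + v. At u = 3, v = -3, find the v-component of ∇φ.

(∇φ)_2 = ∂φ/∂v = -2*u*v + 1
At (3, -3): 19.

19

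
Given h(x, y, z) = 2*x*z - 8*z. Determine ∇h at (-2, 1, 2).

(4, 0, -12)

∂h/∂x = 2*z
∂h/∂y = 0
∂h/∂z = 2*x - 8
∇h = (2*z, 0, 2*x - 8)
At (-2, 1, 2): (4, 0, -12).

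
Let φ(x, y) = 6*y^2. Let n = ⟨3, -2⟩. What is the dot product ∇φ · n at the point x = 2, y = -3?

∂φ/∂x = 0
∂φ/∂y = 12*y
∇φ at (2, -3) = (0, -36)
∇φ · n = (0)(3) + (-36)(-2) = 72

72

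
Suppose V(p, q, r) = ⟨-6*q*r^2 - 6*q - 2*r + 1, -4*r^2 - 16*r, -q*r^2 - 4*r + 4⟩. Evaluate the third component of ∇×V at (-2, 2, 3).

(∇×V)_3 = ∂V₂/∂p − ∂V₁/∂q
= 0 − (-6*r^2 - 6)
= 6*r^2 + 6
At (-2, 2, 3): 60.

60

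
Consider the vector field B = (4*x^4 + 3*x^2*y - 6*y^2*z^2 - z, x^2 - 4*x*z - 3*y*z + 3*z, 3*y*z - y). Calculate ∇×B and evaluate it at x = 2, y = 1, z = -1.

(∇×B)₁ = ∂B₃/∂y − ∂B₂/∂z = 4*x + 3*y + 3*z - 4
(∇×B)₂ = ∂B₁/∂z − ∂B₃/∂x = -12*y^2*z - 1
(∇×B)₃ = ∂B₂/∂x − ∂B₁/∂y = -3*x^2 + 2*x + 12*y*z^2 - 4*z
∇×B = (4*x + 3*y + 3*z - 4, -12*y^2*z - 1, -3*x^2 + 2*x + 12*y*z^2 - 4*z)
At (2, 1, -1): (4, 11, 8).

(4, 11, 8)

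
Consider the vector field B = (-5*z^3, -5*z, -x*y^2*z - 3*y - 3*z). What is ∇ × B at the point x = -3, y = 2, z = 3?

(∇×B)₁ = ∂B₃/∂y − ∂B₂/∂z = -2*x*y*z + 2
(∇×B)₂ = ∂B₁/∂z − ∂B₃/∂x = y^2*z - 15*z^2
(∇×B)₃ = ∂B₂/∂x − ∂B₁/∂y = 0
∇×B = (-2*x*y*z + 2, y^2*z - 15*z^2, 0)
At (-3, 2, 3): (38, -123, 0).

(38, -123, 0)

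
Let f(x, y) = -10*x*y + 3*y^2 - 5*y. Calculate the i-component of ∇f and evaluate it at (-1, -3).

(∇f)_1 = ∂f/∂x = -10*y
At (-1, -3): 30.

30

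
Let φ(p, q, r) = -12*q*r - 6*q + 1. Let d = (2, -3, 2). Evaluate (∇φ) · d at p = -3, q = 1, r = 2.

66

∂φ/∂p = 0
∂φ/∂q = -12*r - 6
∂φ/∂r = -12*q
∇φ at (-3, 1, 2) = (0, -30, -12)
∇φ · d = (0)(2) + (-30)(-3) + (-12)(2) = 66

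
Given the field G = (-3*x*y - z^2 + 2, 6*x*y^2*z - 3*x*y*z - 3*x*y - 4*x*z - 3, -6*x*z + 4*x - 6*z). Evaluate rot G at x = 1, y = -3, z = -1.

(∇×G)₁ = ∂G₃/∂y − ∂G₂/∂z = -6*x*y^2 + 3*x*y + 4*x
(∇×G)₂ = ∂G₁/∂z − ∂G₃/∂x = 4*z - 4
(∇×G)₃ = ∂G₂/∂x − ∂G₁/∂y = 3*x + 6*y^2*z - 3*y*z - 3*y - 4*z
∇×G = (-6*x*y^2 + 3*x*y + 4*x, 4*z - 4, 3*x + 6*y^2*z - 3*y*z - 3*y - 4*z)
At (1, -3, -1): (-59, -8, -47).

(-59, -8, -47)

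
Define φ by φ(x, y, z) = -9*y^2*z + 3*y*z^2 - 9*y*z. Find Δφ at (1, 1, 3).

∂²φ/∂x² = 0
∂²φ/∂y² = -18*z
∂²φ/∂z² = 6*y
∇²φ = 6*y - 18*z
At (1, 1, 3): -48.

-48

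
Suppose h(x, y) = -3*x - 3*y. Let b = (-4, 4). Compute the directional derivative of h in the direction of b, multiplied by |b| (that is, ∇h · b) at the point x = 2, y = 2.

∂h/∂x = -3
∂h/∂y = -3
∇h at (2, 2) = (-3, -3)
∇h · b = (-3)(-4) + (-3)(4) = 0

0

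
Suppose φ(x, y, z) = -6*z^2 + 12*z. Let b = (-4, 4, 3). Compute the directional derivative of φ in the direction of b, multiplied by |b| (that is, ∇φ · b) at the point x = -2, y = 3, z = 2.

-36

∂φ/∂x = 0
∂φ/∂y = 0
∂φ/∂z = -12*z + 12
∇φ at (-2, 3, 2) = (0, 0, -12)
∇φ · b = (0)(-4) + (0)(4) + (-12)(3) = -36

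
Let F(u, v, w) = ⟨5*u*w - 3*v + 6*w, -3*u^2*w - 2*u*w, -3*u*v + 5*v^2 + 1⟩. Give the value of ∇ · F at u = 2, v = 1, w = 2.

10

∂F₁/∂u = 5*w
∂F₂/∂v = 0
∂F₃/∂w = 0
∇·F = 5*w
At (2, 1, 2): 10.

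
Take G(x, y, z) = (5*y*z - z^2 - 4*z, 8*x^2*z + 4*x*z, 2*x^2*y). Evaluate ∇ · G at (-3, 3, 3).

0

∂G₁/∂x = 0
∂G₂/∂y = 0
∂G₃/∂z = 0
∇·G = 0
At (-3, 3, 3): 0.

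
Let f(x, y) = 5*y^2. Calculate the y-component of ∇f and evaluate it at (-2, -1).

-10

(∇f)_2 = ∂f/∂y = 10*y
At (-2, -1): -10.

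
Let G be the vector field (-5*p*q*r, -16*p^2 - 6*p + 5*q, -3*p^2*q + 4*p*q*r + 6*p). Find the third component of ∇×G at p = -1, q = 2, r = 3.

(∇×G)_3 = ∂G₂/∂p − ∂G₁/∂q
= -32*p - 6 − (-5*p*r)
= 5*p*r - 32*p - 6
At (-1, 2, 3): 11.

11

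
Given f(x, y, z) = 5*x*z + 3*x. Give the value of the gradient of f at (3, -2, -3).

(-12, 0, 15)

∂f/∂x = 5*z + 3
∂f/∂y = 0
∂f/∂z = 5*x
∇f = (5*z + 3, 0, 5*x)
At (3, -2, -3): (-12, 0, 15).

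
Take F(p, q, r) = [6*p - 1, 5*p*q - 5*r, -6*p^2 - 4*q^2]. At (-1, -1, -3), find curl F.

(∇×F)₁ = ∂F₃/∂q − ∂F₂/∂r = -8*q + 5
(∇×F)₂ = ∂F₁/∂r − ∂F₃/∂p = 12*p
(∇×F)₃ = ∂F₂/∂p − ∂F₁/∂q = 5*q
∇×F = (-8*q + 5, 12*p, 5*q)
At (-1, -1, -3): (13, -12, -5).

(13, -12, -5)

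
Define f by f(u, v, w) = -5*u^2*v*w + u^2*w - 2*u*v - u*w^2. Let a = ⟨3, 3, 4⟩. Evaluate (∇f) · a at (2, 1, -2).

∂f/∂u = -10*u*v*w + 2*u*w - 2*v - w^2
∂f/∂v = -5*u^2*w - 2*u
∂f/∂w = -5*u^2*v + u^2 - 2*u*w
∇f at (2, 1, -2) = (26, 36, -8)
∇f · a = (26)(3) + (36)(3) + (-8)(4) = 154

154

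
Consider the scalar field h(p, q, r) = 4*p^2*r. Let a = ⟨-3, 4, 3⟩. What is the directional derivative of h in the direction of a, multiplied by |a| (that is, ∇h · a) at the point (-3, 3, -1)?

36

∂h/∂p = 8*p*r
∂h/∂q = 0
∂h/∂r = 4*p^2
∇h at (-3, 3, -1) = (24, 0, 36)
∇h · a = (24)(-3) + (0)(4) + (36)(3) = 36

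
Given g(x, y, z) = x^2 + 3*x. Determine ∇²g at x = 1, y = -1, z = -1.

2

∂²g/∂x² = 2
∂²g/∂y² = 0
∂²g/∂z² = 0
∇²g = 2
At (1, -1, -1): 2.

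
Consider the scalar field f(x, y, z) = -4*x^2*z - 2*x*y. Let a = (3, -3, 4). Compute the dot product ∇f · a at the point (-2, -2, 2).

32

∂f/∂x = -8*x*z - 2*y
∂f/∂y = -2*x
∂f/∂z = -4*x^2
∇f at (-2, -2, 2) = (36, 4, -16)
∇f · a = (36)(3) + (4)(-3) + (-16)(4) = 32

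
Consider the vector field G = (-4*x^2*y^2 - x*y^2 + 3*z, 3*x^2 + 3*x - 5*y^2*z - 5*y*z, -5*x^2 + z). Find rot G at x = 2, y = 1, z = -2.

(∇×G)₁ = ∂G₃/∂y − ∂G₂/∂z = 5*y^2 + 5*y
(∇×G)₂ = ∂G₁/∂z − ∂G₃/∂x = 10*x + 3
(∇×G)₃ = ∂G₂/∂x − ∂G₁/∂y = 8*x^2*y + 2*x*y + 6*x + 3
∇×G = (5*y^2 + 5*y, 10*x + 3, 8*x^2*y + 2*x*y + 6*x + 3)
At (2, 1, -2): (10, 23, 51).

(10, 23, 51)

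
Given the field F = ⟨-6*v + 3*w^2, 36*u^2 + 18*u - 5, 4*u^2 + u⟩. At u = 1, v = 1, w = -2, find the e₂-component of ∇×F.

(∇×F)_2 = ∂F₁/∂w − ∂F₃/∂u
= 6*w − (8*u + 1)
= -8*u + 6*w - 1
At (1, 1, -2): -21.

-21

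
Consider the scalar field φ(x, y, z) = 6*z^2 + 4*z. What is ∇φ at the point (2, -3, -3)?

(0, 0, -32)

∂φ/∂x = 0
∂φ/∂y = 0
∂φ/∂z = 12*z + 4
∇φ = (0, 0, 12*z + 4)
At (2, -3, -3): (0, 0, -32).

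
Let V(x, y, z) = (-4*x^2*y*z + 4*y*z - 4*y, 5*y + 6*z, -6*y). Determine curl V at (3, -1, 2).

(∇×V)₁ = ∂V₃/∂y − ∂V₂/∂z = -12
(∇×V)₂ = ∂V₁/∂z − ∂V₃/∂x = -4*x^2*y + 4*y
(∇×V)₃ = ∂V₂/∂x − ∂V₁/∂y = 4*x^2*z - 4*z + 4
∇×V = (-12, -4*x^2*y + 4*y, 4*x^2*z - 4*z + 4)
At (3, -1, 2): (-12, 32, 68).

(-12, 32, 68)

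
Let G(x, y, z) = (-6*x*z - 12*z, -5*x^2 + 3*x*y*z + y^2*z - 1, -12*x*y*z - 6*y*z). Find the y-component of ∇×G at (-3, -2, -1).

30

(∇×G)_2 = ∂G₁/∂z − ∂G₃/∂x
= -6*x - 12 − (-12*y*z)
= -6*x + 12*y*z - 12
At (-3, -2, -1): 30.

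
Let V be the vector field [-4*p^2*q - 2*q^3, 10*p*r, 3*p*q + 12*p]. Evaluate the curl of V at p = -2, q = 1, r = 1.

(∇×V)₁ = ∂V₃/∂q − ∂V₂/∂r = -7*p
(∇×V)₂ = ∂V₁/∂r − ∂V₃/∂p = -3*q - 12
(∇×V)₃ = ∂V₂/∂p − ∂V₁/∂q = 4*p^2 + 6*q^2 + 10*r
∇×V = (-7*p, -3*q - 12, 4*p^2 + 6*q^2 + 10*r)
At (-2, 1, 1): (14, -15, 32).

(14, -15, 32)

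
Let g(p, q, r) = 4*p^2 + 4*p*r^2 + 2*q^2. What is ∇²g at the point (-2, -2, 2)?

-4

∂²g/∂p² = 8
∂²g/∂q² = 4
∂²g/∂r² = 8*p
∇²g = 8*p + 12
At (-2, -2, 2): -4.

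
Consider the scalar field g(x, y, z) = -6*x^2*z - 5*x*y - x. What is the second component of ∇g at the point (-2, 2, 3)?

10

(∇g)_2 = ∂g/∂y = -5*x
At (-2, 2, 3): 10.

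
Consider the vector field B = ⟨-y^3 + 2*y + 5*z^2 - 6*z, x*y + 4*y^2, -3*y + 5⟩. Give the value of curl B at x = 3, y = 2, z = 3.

(-3, 24, 12)

(∇×B)₁ = ∂B₃/∂y − ∂B₂/∂z = -3
(∇×B)₂ = ∂B₁/∂z − ∂B₃/∂x = 10*z - 6
(∇×B)₃ = ∂B₂/∂x − ∂B₁/∂y = 3*y^2 + y - 2
∇×B = (-3, 10*z - 6, 3*y^2 + y - 2)
At (3, 2, 3): (-3, 24, 12).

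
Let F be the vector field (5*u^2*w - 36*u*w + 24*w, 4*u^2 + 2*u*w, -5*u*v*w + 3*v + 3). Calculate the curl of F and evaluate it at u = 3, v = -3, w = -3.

(∇×F)₁ = ∂F₃/∂v − ∂F₂/∂w = -5*u*w - 2*u + 3
(∇×F)₂ = ∂F₁/∂w − ∂F₃/∂u = 5*u^2 - 36*u + 5*v*w + 24
(∇×F)₃ = ∂F₂/∂u − ∂F₁/∂v = 8*u + 2*w
∇×F = (-5*u*w - 2*u + 3, 5*u^2 - 36*u + 5*v*w + 24, 8*u + 2*w)
At (3, -3, -3): (42, 6, 18).

(42, 6, 18)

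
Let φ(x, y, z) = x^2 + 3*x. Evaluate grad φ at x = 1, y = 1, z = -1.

∂φ/∂x = 2*x + 3
∂φ/∂y = 0
∂φ/∂z = 0
∇φ = (2*x + 3, 0, 0)
At (1, 1, -1): (5, 0, 0).

(5, 0, 0)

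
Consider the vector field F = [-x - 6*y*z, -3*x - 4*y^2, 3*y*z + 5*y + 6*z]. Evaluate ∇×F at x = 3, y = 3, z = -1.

(2, -18, -9)

(∇×F)₁ = ∂F₃/∂y − ∂F₂/∂z = 3*z + 5
(∇×F)₂ = ∂F₁/∂z − ∂F₃/∂x = -6*y
(∇×F)₃ = ∂F₂/∂x − ∂F₁/∂y = 6*z - 3
∇×F = (3*z + 5, -6*y, 6*z - 3)
At (3, 3, -1): (2, -18, -9).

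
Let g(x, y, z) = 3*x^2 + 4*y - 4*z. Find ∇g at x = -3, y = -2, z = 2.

(-18, 4, -4)

∂g/∂x = 6*x
∂g/∂y = 4
∂g/∂z = -4
∇g = (6*x, 4, -4)
At (-3, -2, 2): (-18, 4, -4).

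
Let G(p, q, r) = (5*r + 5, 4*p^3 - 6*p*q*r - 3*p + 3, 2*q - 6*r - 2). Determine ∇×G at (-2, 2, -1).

(∇×G)₁ = ∂G₃/∂q − ∂G₂/∂r = 6*p*q + 2
(∇×G)₂ = ∂G₁/∂r − ∂G₃/∂p = 5
(∇×G)₃ = ∂G₂/∂p − ∂G₁/∂q = 12*p^2 - 6*q*r - 3
∇×G = (6*p*q + 2, 5, 12*p^2 - 6*q*r - 3)
At (-2, 2, -1): (-22, 5, 57).

(-22, 5, 57)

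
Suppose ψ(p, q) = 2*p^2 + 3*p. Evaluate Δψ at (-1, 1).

∂²ψ/∂p² = 4
∂²ψ/∂q² = 0
∇²ψ = 4
At (-1, 1): 4.

4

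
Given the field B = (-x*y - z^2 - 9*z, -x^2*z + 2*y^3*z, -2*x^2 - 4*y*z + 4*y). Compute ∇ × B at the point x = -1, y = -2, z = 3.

(∇×B)₁ = ∂B₃/∂y − ∂B₂/∂z = x^2 - 2*y^3 - 4*z + 4
(∇×B)₂ = ∂B₁/∂z − ∂B₃/∂x = 4*x - 2*z - 9
(∇×B)₃ = ∂B₂/∂x − ∂B₁/∂y = -2*x*z + x
∇×B = (x^2 - 2*y^3 - 4*z + 4, 4*x - 2*z - 9, -2*x*z + x)
At (-1, -2, 3): (9, -19, 5).

(9, -19, 5)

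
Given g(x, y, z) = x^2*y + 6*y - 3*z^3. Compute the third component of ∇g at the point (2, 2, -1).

-9

(∇g)_3 = ∂g/∂z = -9*z^2
At (2, 2, -1): -9.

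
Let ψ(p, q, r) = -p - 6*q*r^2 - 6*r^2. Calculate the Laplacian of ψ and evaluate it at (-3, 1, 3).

∂²ψ/∂p² = 0
∂²ψ/∂q² = 0
∂²ψ/∂r² = -12*(q + 1)
∇²ψ = -12*q - 12
At (-3, 1, 3): -24.

-24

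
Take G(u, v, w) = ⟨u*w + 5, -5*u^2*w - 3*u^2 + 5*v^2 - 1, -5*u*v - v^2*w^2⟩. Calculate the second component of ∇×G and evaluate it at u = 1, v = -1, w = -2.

-4

(∇×G)_2 = ∂G₁/∂w − ∂G₃/∂u
= u − (-5*v)
= u + 5*v
At (1, -1, -2): -4.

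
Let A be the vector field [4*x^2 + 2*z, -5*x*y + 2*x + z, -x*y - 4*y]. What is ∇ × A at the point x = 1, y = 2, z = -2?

(-6, 4, -8)

(∇×A)₁ = ∂A₃/∂y − ∂A₂/∂z = -x - 5
(∇×A)₂ = ∂A₁/∂z − ∂A₃/∂x = y + 2
(∇×A)₃ = ∂A₂/∂x − ∂A₁/∂y = -5*y + 2
∇×A = (-x - 5, y + 2, -5*y + 2)
At (1, 2, -2): (-6, 4, -8).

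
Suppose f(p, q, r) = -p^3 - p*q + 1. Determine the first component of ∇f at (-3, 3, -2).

(∇f)_1 = ∂f/∂p = -3*p^2 - q
At (-3, 3, -2): -30.

-30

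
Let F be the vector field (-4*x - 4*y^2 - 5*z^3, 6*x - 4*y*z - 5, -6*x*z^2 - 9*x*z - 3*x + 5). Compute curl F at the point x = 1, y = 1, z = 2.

(∇×F)₁ = ∂F₃/∂y − ∂F₂/∂z = 4*y
(∇×F)₂ = ∂F₁/∂z − ∂F₃/∂x = -9*z^2 + 9*z + 3
(∇×F)₃ = ∂F₂/∂x − ∂F₁/∂y = 8*y + 6
∇×F = (4*y, -9*z^2 + 9*z + 3, 8*y + 6)
At (1, 1, 2): (4, -15, 14).

(4, -15, 14)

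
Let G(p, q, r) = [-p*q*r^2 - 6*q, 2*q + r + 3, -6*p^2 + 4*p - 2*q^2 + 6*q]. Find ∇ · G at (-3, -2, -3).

∂G₁/∂p = -q*r^2
∂G₂/∂q = 2
∂G₃/∂r = 0
∇·G = -q*r^2 + 2
At (-3, -2, -3): 20.

20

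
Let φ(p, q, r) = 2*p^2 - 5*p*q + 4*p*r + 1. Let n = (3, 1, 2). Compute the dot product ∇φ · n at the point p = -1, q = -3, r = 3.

∂φ/∂p = 4*p - 5*q + 4*r
∂φ/∂q = -5*p
∂φ/∂r = 4*p
∇φ at (-1, -3, 3) = (23, 5, -4)
∇φ · n = (23)(3) + (5)(1) + (-4)(2) = 66

66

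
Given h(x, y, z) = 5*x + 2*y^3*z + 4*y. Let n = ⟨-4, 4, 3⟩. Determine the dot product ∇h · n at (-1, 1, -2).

-46

∂h/∂x = 5
∂h/∂y = 6*y^2*z + 4
∂h/∂z = 2*y^3
∇h at (-1, 1, -2) = (5, -8, 2)
∇h · n = (5)(-4) + (-8)(4) + (2)(3) = -46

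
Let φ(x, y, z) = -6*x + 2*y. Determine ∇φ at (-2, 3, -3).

∂φ/∂x = -6
∂φ/∂y = 2
∂φ/∂z = 0
∇φ = (-6, 2, 0)
At (-2, 3, -3): (-6, 2, 0).

(-6, 2, 0)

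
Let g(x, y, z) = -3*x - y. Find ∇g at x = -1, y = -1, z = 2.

∂g/∂x = -3
∂g/∂y = -1
∂g/∂z = 0
∇g = (-3, -1, 0)
At (-1, -1, 2): (-3, -1, 0).

(-3, -1, 0)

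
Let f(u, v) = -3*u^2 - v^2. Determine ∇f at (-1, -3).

∂f/∂u = -6*u
∂f/∂v = -2*v
∇f = (-6*u, -2*v)
At (-1, -3): (6, 6).

(6, 6)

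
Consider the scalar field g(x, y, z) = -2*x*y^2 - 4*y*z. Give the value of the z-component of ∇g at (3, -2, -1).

(∇g)_3 = ∂g/∂z = -4*y
At (3, -2, -1): 8.

8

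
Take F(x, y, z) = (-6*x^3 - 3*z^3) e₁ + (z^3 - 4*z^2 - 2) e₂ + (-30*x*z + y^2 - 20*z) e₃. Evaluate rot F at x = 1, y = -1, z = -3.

(-53, -171, 0)

(∇×F)₁ = ∂F₃/∂y − ∂F₂/∂z = 2*y - 3*z^2 + 8*z
(∇×F)₂ = ∂F₁/∂z − ∂F₃/∂x = -9*z^2 + 30*z
(∇×F)₃ = ∂F₂/∂x − ∂F₁/∂y = 0
∇×F = (2*y - 3*z^2 + 8*z, -9*z^2 + 30*z, 0)
At (1, -1, -3): (-53, -171, 0).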